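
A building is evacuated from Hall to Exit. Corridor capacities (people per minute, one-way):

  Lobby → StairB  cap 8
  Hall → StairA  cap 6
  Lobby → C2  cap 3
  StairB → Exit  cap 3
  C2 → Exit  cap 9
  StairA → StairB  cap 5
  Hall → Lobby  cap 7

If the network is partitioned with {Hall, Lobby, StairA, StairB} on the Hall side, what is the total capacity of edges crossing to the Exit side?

6

Edges leaving {Hall, Lobby, StairA, StairB}: Lobby→C2 (3), StairB→Exit (3).
Cut capacity = 3 + 3 = 6.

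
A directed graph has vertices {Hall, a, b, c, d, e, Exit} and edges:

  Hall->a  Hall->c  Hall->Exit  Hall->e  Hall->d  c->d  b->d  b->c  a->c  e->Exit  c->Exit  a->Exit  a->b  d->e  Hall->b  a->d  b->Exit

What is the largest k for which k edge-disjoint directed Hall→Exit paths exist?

5

Assign every edge capacity 1; by Menger, the answer equals the max flow.
Path Hall→Exit (+1); total 1.
Path Hall→a→Exit (+1); total 2.
Path Hall→b→Exit (+1); total 3.
Path Hall→c→Exit (+1); total 4.
Path Hall→e→Exit (+1); total 5.
No residual Hall→Exit path; max flow = 5.
Certifying cut of size 5: {Hall→Exit, Hall→a, Hall→b, Hall→c, e→Exit}.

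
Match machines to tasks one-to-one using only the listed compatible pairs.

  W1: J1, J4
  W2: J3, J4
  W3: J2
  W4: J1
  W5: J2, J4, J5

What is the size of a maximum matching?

5

Unit-capacity flow: source→left, listed edges, right→sink; max matching = max flow.
Augmenting path W1→J1 (+1); matched 1.
Augmenting path W2→J3 (+1); matched 2.
Augmenting path W3→J2 (+1); matched 3.
Augmenting path W5→J4 (+1); matched 4.
Augmenting path W4→J1→W1→J4→W5→J5 (+1); matched 5.
No augmenting path remains; maximum matching = 5.
König certificate: {W1, W2, W3, W4, W5} is a vertex cover of size 5 (every listed pair touches it), so no matching can be larger.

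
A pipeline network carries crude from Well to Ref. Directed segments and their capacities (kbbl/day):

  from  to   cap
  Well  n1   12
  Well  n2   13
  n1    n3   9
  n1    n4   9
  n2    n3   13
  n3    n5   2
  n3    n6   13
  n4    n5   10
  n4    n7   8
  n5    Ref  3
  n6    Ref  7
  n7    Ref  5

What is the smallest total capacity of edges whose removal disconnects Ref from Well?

Augment Well→n1→n3→n5→Ref: bottleneck 2, flow now 2.
Augment Well→n1→n3→n6→Ref: bottleneck 7, flow now 9.
Augment Well→n1→n4→n5→Ref: bottleneck 1, flow now 10.
Augment Well→n1→n4→n7→Ref: bottleneck 2, flow now 12.
Augment Well→n2→n3→n1→n4→n7→Ref: bottleneck 3, flow now 15. (uses reverse residual edge)
No augmenting path remains; maximum flow = 15.
By max-flow min-cut, the minimum cut capacity equals the max flow.
In the residual graph, reachable from Well: {Well, n1, n2, n3, n4, n5, n6, n7}.
Min-cut edges: n5→Ref (3), n6→Ref (7), n7→Ref (5); capacity 3 + 7 + 5 = 15.

15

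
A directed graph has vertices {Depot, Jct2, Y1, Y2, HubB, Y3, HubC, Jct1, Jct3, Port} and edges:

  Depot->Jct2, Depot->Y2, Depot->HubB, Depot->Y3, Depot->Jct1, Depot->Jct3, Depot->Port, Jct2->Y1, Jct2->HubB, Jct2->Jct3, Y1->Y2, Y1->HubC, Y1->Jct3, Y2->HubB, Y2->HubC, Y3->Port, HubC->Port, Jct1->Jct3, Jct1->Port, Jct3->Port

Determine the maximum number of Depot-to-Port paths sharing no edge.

5

Assign every edge capacity 1; by Menger, the answer equals the max flow.
Path Depot→Port (+1); total 1.
Path Depot→Y3→Port (+1); total 2.
Path Depot→Jct1→Port (+1); total 3.
Path Depot→Jct3→Port (+1); total 4.
Path Depot→Y2→HubC→Port (+1); total 5.
No residual Depot→Port path; max flow = 5.
Certifying cut of size 5: {Depot→Jct1, Depot→Port, Depot→Y3, HubC→Port, Jct3→Port}.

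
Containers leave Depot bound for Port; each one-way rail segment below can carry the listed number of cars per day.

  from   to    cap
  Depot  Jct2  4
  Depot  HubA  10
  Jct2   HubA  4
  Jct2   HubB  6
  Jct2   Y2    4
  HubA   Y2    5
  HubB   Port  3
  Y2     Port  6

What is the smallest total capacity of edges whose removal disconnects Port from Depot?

9

Augment Depot→Jct2→HubB→Port: bottleneck 3, flow now 3.
Augment Depot→Jct2→Y2→Port: bottleneck 1, flow now 4.
Augment Depot→HubA→Y2→Port: bottleneck 5, flow now 9.
No augmenting path remains; maximum flow = 9.
By max-flow min-cut, the minimum cut capacity equals the max flow.
In the residual graph, reachable from Depot: {Depot, HubA}.
Min-cut edges: Depot→Jct2 (4), HubA→Y2 (5); capacity 4 + 5 = 9.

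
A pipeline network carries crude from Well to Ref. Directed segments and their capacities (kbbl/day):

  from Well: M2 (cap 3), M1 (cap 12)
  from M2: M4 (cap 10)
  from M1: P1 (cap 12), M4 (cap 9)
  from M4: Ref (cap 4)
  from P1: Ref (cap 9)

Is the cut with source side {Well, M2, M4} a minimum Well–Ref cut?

Given cut capacity: 12 + 4 = 16.
Augment Well→M2→M4→Ref: bottleneck 3, flow now 3.
Augment Well→M1→M4→Ref: bottleneck 1, flow now 4.
Augment Well→M1→P1→Ref: bottleneck 9, flow now 13.
No augmenting path remains; maximum flow = 13.
In the residual graph, reachable from Well: {Well, M2, M1, M4, P1}.
Min-cut edges: M4→Ref (4), P1→Ref (9); capacity 4 + 9 = 13.
Cut capacity 16 exceeds the max flow 13, so it is not minimum.

No — its capacity is 16, but the minimum cut has capacity 13.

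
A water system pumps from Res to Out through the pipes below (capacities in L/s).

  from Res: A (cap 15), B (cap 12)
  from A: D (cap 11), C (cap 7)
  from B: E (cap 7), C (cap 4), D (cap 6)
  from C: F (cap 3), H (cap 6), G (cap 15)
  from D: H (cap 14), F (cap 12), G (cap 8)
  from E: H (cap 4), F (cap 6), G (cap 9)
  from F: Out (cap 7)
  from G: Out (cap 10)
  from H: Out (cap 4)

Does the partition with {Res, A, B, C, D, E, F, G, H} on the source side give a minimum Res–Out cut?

Yes — it is a minimum cut (capacity 21).

Given cut capacity: 7 + 10 + 4 = 21.
Augment Res→A→C→F→Out: bottleneck 3, flow now 3.
Augment Res→A→C→G→Out: bottleneck 4, flow now 7.
Augment Res→A→D→F→Out: bottleneck 4, flow now 11.
Augment Res→A→D→G→Out: bottleneck 4, flow now 15.
Augment Res→B→C→G→Out: bottleneck 2, flow now 17.
Augment Res→B→C→H→Out: bottleneck 2, flow now 19.
Augment Res→B→D→H→Out: bottleneck 2, flow now 21.
No augmenting path remains; maximum flow = 21.
Cut capacity 21 equals the max flow, so it is a minimum cut.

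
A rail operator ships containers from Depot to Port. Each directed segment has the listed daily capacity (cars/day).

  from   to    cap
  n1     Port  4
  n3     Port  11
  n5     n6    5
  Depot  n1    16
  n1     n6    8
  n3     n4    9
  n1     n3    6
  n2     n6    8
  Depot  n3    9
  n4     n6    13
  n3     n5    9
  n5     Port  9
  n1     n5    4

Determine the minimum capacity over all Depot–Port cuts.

23

Augment Depot→n1→Port: bottleneck 4, flow now 4.
Augment Depot→n3→Port: bottleneck 9, flow now 13.
Augment Depot→n1→n3→Port: bottleneck 2, flow now 15.
Augment Depot→n1→n5→Port: bottleneck 4, flow now 19.
Augment Depot→n1→n3→n5→Port: bottleneck 4, flow now 23.
No augmenting path remains; maximum flow = 23.
By max-flow min-cut, the minimum cut capacity equals the max flow.
In the residual graph, reachable from Depot: {Depot, n1, n6}.
Min-cut edges: Depot→n3 (9), n1→n3 (6), n1→n5 (4), n1→Port (4); capacity 9 + 6 + 4 + 4 = 23.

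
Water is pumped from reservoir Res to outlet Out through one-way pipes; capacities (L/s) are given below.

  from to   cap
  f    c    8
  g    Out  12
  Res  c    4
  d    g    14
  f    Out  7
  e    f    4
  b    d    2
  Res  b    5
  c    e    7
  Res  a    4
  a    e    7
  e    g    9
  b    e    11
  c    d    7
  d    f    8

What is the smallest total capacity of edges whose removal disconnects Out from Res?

Augment Res→a→e→f→Out: bottleneck 4, flow now 4.
Augment Res→b→d→f→Out: bottleneck 2, flow now 6.
Augment Res→b→e→g→Out: bottleneck 3, flow now 9.
Augment Res→c→d→f→Out: bottleneck 1, flow now 10.
Augment Res→c→d→g→Out: bottleneck 3, flow now 13.
No augmenting path remains; maximum flow = 13.
By max-flow min-cut, the minimum cut capacity equals the max flow.
In the residual graph, reachable from Res: {Res}.
Min-cut edges: Res→a (4), Res→b (5), Res→c (4); capacity 4 + 5 + 4 = 13.

13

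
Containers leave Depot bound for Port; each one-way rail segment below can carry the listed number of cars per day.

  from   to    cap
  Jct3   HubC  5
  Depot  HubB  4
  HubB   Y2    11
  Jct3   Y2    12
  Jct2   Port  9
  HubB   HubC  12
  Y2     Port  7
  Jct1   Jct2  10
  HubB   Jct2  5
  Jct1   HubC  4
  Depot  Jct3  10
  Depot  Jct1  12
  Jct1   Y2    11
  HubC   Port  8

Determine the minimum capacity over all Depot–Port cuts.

Augment Depot→HubB→Y2→Port: bottleneck 4, flow now 4.
Augment Depot→Jct3→Y2→Port: bottleneck 3, flow now 7.
Augment Depot→Jct3→HubC→Port: bottleneck 5, flow now 12.
Augment Depot→Jct1→HubC→Port: bottleneck 3, flow now 15.
Augment Depot→Jct1→Jct2→Port: bottleneck 9, flow now 24.
No augmenting path remains; maximum flow = 24.
By max-flow min-cut, the minimum cut capacity equals the max flow.
In the residual graph, reachable from Depot: {Depot, HubB, Jct3, Jct1, Y2, HubC, Jct2}.
Min-cut edges: Y2→Port (7), HubC→Port (8), Jct2→Port (9); capacity 7 + 8 + 9 = 24.

24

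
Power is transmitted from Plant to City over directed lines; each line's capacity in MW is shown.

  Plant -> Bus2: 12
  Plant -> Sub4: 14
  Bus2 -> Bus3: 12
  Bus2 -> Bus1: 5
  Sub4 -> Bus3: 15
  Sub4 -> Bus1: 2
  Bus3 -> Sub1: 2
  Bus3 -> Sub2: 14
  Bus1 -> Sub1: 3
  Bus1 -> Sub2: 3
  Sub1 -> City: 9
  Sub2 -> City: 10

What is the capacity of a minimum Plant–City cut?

15

Augment Plant→Bus2→Bus3→Sub1→City: bottleneck 2, flow now 2.
Augment Plant→Bus2→Bus3→Sub2→City: bottleneck 10, flow now 12.
Augment Plant→Sub4→Bus1→Sub1→City: bottleneck 2, flow now 14.
Augment Plant→Sub4→Bus3→Bus2→Bus1→Sub1→City: bottleneck 1, flow now 15. (uses reverse residual edge)
No augmenting path remains; maximum flow = 15.
By max-flow min-cut, the minimum cut capacity equals the max flow.
In the residual graph, reachable from Plant: {Plant, Bus2, Sub4, Bus3, Bus1, Sub2}.
Min-cut edges: Bus3→Sub1 (2), Bus1→Sub1 (3), Sub2→City (10); capacity 2 + 3 + 10 = 15.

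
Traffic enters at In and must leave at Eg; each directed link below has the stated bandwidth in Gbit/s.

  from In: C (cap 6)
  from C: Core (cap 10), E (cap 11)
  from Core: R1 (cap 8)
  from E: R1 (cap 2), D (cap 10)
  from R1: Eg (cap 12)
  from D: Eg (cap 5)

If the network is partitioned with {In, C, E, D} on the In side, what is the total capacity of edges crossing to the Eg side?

Edges leaving {In, C, E, D}: C→Core (10), E→R1 (2), D→Eg (5).
Cut capacity = 10 + 2 + 5 = 17.

17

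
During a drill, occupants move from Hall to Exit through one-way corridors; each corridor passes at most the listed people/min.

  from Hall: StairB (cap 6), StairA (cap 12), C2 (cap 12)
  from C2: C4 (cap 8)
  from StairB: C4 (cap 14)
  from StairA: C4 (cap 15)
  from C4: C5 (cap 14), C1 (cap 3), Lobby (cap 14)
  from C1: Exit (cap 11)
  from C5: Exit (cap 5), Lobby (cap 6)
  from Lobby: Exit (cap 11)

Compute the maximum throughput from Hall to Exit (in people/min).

Augment Hall→C2→C4→C1→Exit: bottleneck 3, flow now 3.
Augment Hall→C2→C4→C5→Exit: bottleneck 5, flow now 8.
Augment Hall→StairB→C4→Lobby→Exit: bottleneck 6, flow now 14.
Augment Hall→StairA→C4→Lobby→Exit: bottleneck 5, flow now 19.
No augmenting path remains; maximum flow = 19.
In the residual graph, reachable from Hall: {Hall, C2, StairB, StairA, C4, C5, Lobby}.
Min-cut edges: C4→C1 (3), C5→Exit (5), Lobby→Exit (11); capacity 3 + 5 + 11 = 19.
This cut is saturated, so no flow can exceed 19.

19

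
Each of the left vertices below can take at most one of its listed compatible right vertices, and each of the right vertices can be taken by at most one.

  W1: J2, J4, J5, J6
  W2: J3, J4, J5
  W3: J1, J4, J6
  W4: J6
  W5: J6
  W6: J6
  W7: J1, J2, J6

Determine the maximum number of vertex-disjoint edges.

5

Unit-capacity flow: source→left, listed edges, right→sink; max matching = max flow.
Augmenting path W1→J2 (+1); matched 1.
Augmenting path W2→J3 (+1); matched 2.
Augmenting path W3→J1 (+1); matched 3.
Augmenting path W4→J6 (+1); matched 4.
Augmenting path W7→J1→W3→J4 (+1); matched 5.
No augmenting path remains; maximum matching = 5.
König certificate: {W1, W2, W3, W7, J6} is a vertex cover of size 5 (every listed pair touches it), so no matching can be larger.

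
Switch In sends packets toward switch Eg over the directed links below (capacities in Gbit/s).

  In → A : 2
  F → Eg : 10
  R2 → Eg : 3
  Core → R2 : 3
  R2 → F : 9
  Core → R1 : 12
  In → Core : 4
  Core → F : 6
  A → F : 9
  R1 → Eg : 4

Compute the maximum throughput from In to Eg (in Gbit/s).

6

Augment In→Core→R2→Eg: bottleneck 3, flow now 3.
Augment In→Core→R1→Eg: bottleneck 1, flow now 4.
Augment In→A→F→Eg: bottleneck 2, flow now 6.
No augmenting path remains; maximum flow = 6.
In the residual graph, reachable from In: {In}.
Min-cut edges: In→Core (4), In→A (2); capacity 4 + 2 = 6.
This cut is saturated, so no flow can exceed 6.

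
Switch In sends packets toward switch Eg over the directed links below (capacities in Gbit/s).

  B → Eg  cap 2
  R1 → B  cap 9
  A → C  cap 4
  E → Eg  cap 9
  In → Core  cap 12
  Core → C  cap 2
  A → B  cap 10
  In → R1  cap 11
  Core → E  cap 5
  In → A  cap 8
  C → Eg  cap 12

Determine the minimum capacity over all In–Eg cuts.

13

Augment In→R1→B→Eg: bottleneck 2, flow now 2.
Augment In→Core→C→Eg: bottleneck 2, flow now 4.
Augment In→Core→E→Eg: bottleneck 5, flow now 9.
Augment In→A→C→Eg: bottleneck 4, flow now 13.
No augmenting path remains; maximum flow = 13.
By max-flow min-cut, the minimum cut capacity equals the max flow.
In the residual graph, reachable from In: {In, R1, Core, A, B}.
Min-cut edges: Core→C (2), Core→E (5), A→C (4), B→Eg (2); capacity 2 + 5 + 4 + 2 = 13.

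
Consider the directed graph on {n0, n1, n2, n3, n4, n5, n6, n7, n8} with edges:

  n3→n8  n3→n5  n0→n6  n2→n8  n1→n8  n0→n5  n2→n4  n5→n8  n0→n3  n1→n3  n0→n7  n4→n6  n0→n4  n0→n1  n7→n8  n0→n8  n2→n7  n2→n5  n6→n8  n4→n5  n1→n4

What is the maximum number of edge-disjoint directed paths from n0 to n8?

Assign every edge capacity 1; by Menger, the answer equals the max flow.
Path n0→n8 (+1); total 1.
Path n0→n1→n8 (+1); total 2.
Path n0→n3→n8 (+1); total 3.
Path n0→n5→n8 (+1); total 4.
Path n0→n6→n8 (+1); total 5.
Path n0→n7→n8 (+1); total 6.
No residual n0→n8 path; max flow = 6.
Certifying cut of size 6: {n0→n1, n0→n3, n0→n7, n0→n8, n5→n8, n6→n8}.

6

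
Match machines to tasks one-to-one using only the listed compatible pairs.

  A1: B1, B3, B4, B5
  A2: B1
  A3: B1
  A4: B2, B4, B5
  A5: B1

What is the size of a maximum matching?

Unit-capacity flow: source→left, listed edges, right→sink; max matching = max flow.
Augmenting path A1→B1 (+1); matched 1.
Augmenting path A4→B2 (+1); matched 2.
Augmenting path A2→B1→A1→B3 (+1); matched 3.
No augmenting path remains; maximum matching = 3.
König certificate: {A1, A4, B1} is a vertex cover of size 3 (every listed pair touches it), so no matching can be larger.

3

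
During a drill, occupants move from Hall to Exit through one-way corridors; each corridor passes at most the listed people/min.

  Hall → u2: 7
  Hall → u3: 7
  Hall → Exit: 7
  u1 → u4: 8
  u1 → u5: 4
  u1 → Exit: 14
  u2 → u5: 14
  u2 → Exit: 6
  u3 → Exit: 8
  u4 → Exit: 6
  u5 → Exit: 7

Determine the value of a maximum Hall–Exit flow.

Augment Hall→Exit: bottleneck 7, flow now 7.
Augment Hall→u2→Exit: bottleneck 6, flow now 13.
Augment Hall→u3→Exit: bottleneck 7, flow now 20.
Augment Hall→u2→u5→Exit: bottleneck 1, flow now 21.
No augmenting path remains; maximum flow = 21.
In the residual graph, reachable from Hall: {Hall}.
Min-cut edges: Hall→u2 (7), Hall→u3 (7), Hall→Exit (7); capacity 7 + 7 + 7 = 21.
This cut is saturated, so no flow can exceed 21.

21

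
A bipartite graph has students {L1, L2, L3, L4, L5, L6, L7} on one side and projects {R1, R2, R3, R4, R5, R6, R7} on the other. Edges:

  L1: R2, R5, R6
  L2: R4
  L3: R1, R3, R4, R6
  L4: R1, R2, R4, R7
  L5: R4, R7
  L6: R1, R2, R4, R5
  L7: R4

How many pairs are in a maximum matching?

6

Unit-capacity flow: source→left, listed edges, right→sink; max matching = max flow.
Augmenting path L1→R2 (+1); matched 1.
Augmenting path L2→R4 (+1); matched 2.
Augmenting path L3→R1 (+1); matched 3.
Augmenting path L4→R7 (+1); matched 4.
Augmenting path L6→R5 (+1); matched 5.
Augmenting path L5→R7→L4→R1→L3→R3 (+1); matched 6.
No augmenting path remains; maximum matching = 6.
König certificate: {L1, L3, L4, L5, L6, R4} is a vertex cover of size 6 (every listed pair touches it), so no matching can be larger.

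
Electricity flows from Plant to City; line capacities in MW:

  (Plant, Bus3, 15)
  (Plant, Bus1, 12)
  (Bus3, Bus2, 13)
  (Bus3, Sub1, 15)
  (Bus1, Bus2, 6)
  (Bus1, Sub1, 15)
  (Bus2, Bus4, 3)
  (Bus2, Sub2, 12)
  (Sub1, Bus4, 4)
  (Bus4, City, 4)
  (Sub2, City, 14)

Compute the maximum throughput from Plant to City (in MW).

Augment Plant→Bus3→Bus2→Bus4→City: bottleneck 3, flow now 3.
Augment Plant→Bus3→Bus2→Sub2→City: bottleneck 10, flow now 13.
Augment Plant→Bus3→Sub1→Bus4→City: bottleneck 1, flow now 14.
Augment Plant→Bus1→Bus2→Sub2→City: bottleneck 2, flow now 16.
No augmenting path remains; maximum flow = 16.
In the residual graph, reachable from Plant: {Plant, Bus3, Bus1, Bus2, Sub1, Bus4}.
Min-cut edges: Bus2→Sub2 (12), Bus4→City (4); capacity 12 + 4 = 16.
This cut is saturated, so no flow can exceed 16.

16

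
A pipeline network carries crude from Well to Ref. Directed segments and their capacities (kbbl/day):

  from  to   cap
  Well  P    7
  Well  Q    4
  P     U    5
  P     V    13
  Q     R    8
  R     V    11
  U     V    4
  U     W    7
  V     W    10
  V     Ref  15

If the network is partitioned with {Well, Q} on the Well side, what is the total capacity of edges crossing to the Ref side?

15

Edges leaving {Well, Q}: Well→P (7), Q→R (8).
Cut capacity = 7 + 8 = 15.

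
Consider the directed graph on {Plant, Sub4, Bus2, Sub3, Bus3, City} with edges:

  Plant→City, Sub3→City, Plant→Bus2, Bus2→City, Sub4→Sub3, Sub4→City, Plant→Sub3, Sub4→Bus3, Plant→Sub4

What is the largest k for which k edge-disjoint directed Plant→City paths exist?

4

Assign every edge capacity 1; by Menger, the answer equals the max flow.
Path Plant→City (+1); total 1.
Path Plant→Sub4→City (+1); total 2.
Path Plant→Bus2→City (+1); total 3.
Path Plant→Sub3→City (+1); total 4.
No residual Plant→City path; max flow = 4.
Certifying cut of size 4: {Plant→Bus2, Plant→City, Plant→Sub3, Plant→Sub4}.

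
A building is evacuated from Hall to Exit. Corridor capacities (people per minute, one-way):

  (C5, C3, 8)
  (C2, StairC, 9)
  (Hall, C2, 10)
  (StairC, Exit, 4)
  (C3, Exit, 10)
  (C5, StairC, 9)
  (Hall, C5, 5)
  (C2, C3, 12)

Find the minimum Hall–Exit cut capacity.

14

Augment Hall→C5→C3→Exit: bottleneck 5, flow now 5.
Augment Hall→C2→C3→Exit: bottleneck 5, flow now 10.
Augment Hall→C2→StairC→Exit: bottleneck 4, flow now 14.
No augmenting path remains; maximum flow = 14.
By max-flow min-cut, the minimum cut capacity equals the max flow.
In the residual graph, reachable from Hall: {Hall, C5, C2, C3, StairC}.
Min-cut edges: C3→Exit (10), StairC→Exit (4); capacity 10 + 4 = 14.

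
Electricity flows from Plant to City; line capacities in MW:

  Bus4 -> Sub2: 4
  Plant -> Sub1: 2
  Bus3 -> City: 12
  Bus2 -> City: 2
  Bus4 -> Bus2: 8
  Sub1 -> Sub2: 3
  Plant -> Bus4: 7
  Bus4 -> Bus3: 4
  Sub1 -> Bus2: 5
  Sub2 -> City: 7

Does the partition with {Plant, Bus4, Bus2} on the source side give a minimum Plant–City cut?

No — its capacity is 12, but the minimum cut has capacity 9.

Given cut capacity: 2 + 4 + 4 + 2 = 12.
Augment Plant→Sub1→Bus2→City: bottleneck 2, flow now 2.
Augment Plant→Bus4→Sub2→City: bottleneck 4, flow now 6.
Augment Plant→Bus4→Bus3→City: bottleneck 3, flow now 9.
No augmenting path remains; maximum flow = 9.
In the residual graph, reachable from Plant: {Plant}.
Min-cut edges: Plant→Sub1 (2), Plant→Bus4 (7); capacity 2 + 7 = 9.
Cut capacity 12 exceeds the max flow 9, so it is not minimum.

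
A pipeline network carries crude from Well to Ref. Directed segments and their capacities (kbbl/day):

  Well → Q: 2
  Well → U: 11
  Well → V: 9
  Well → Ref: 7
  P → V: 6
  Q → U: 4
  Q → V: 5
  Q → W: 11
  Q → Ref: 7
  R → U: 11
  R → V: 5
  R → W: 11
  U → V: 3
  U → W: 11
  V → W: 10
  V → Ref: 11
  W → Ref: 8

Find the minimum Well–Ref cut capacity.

28

Augment Well→Ref: bottleneck 7, flow now 7.
Augment Well→Q→Ref: bottleneck 2, flow now 9.
Augment Well→V→Ref: bottleneck 9, flow now 18.
Augment Well→U→V→Ref: bottleneck 2, flow now 20.
Augment Well→U→W→Ref: bottleneck 8, flow now 28.
No augmenting path remains; maximum flow = 28.
By max-flow min-cut, the minimum cut capacity equals the max flow.
In the residual graph, reachable from Well: {Well, U, V, W}.
Min-cut edges: Well→Q (2), Well→Ref (7), V→Ref (11), W→Ref (8); capacity 2 + 7 + 11 + 8 = 28.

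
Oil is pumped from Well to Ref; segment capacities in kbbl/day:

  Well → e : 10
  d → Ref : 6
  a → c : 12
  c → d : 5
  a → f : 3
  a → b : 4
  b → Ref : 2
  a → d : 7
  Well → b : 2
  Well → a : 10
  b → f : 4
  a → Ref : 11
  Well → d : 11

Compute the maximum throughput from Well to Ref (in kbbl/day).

18

Augment Well→a→Ref: bottleneck 10, flow now 10.
Augment Well→b→Ref: bottleneck 2, flow now 12.
Augment Well→d→Ref: bottleneck 6, flow now 18.
No augmenting path remains; maximum flow = 18.
In the residual graph, reachable from Well: {Well, d, e}.
Min-cut edges: Well→a (10), Well→b (2), d→Ref (6); capacity 10 + 2 + 6 = 18.
This cut is saturated, so no flow can exceed 18.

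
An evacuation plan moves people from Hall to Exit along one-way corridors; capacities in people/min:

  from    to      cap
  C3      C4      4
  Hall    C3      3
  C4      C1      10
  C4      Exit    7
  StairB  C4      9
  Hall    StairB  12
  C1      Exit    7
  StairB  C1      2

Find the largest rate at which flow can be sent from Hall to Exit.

Augment Hall→StairB→C1→Exit: bottleneck 2, flow now 2.
Augment Hall→StairB→C4→Exit: bottleneck 7, flow now 9.
Augment Hall→StairB→C4→C1→Exit: bottleneck 2, flow now 11.
Augment Hall→C3→C4→C1→Exit: bottleneck 3, flow now 14.
No augmenting path remains; maximum flow = 14.
In the residual graph, reachable from Hall: {Hall, StairB}.
Min-cut edges: Hall→C3 (3), StairB→C1 (2), StairB→C4 (9); capacity 3 + 2 + 9 = 14.
This cut is saturated, so no flow can exceed 14.

14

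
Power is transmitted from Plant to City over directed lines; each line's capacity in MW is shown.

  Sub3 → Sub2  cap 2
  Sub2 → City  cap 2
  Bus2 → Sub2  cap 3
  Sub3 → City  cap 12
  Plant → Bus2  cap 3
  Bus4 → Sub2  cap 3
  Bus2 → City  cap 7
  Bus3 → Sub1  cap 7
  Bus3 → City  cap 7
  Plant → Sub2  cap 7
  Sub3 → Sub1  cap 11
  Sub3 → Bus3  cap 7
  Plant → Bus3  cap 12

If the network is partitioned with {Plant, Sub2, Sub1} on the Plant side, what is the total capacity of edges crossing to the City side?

17

Edges leaving {Plant, Sub2, Sub1}: Plant→Bus3 (12), Plant→Bus2 (3), Sub2→City (2).
Cut capacity = 12 + 3 + 2 = 17.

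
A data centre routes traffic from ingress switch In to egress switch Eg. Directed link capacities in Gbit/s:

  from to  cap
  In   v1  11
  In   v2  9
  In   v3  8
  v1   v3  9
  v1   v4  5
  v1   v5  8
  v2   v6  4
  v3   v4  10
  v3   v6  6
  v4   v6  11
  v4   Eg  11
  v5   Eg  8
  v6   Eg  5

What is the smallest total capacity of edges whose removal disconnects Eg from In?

23

Augment In→v1→v4→Eg: bottleneck 5, flow now 5.
Augment In→v1→v5→Eg: bottleneck 6, flow now 11.
Augment In→v2→v6→Eg: bottleneck 4, flow now 15.
Augment In→v3→v4→Eg: bottleneck 6, flow now 21.
Augment In→v3→v6→Eg: bottleneck 1, flow now 22.
Augment In→v3→v4→v1→v5→Eg: bottleneck 1, flow now 23. (uses reverse residual edge)
No augmenting path remains; maximum flow = 23.
By max-flow min-cut, the minimum cut capacity equals the max flow.
In the residual graph, reachable from In: {In, v2}.
Min-cut edges: In→v1 (11), In→v3 (8), v2→v6 (4); capacity 11 + 8 + 4 = 23.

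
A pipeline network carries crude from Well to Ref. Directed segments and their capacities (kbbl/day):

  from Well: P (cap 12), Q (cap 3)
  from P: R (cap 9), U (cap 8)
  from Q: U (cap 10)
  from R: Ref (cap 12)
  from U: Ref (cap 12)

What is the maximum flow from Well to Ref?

15

Augment Well→P→R→Ref: bottleneck 9, flow now 9.
Augment Well→P→U→Ref: bottleneck 3, flow now 12.
Augment Well→Q→U→Ref: bottleneck 3, flow now 15.
No augmenting path remains; maximum flow = 15.
In the residual graph, reachable from Well: {Well}.
Min-cut edges: Well→P (12), Well→Q (3); capacity 12 + 3 = 15.
This cut is saturated, so no flow can exceed 15.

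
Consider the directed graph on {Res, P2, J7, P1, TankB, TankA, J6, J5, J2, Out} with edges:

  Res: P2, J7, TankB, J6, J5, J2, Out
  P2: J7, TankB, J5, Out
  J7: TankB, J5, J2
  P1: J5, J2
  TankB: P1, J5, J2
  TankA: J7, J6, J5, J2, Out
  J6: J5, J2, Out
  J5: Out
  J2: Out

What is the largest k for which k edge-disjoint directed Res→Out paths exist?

5

Assign every edge capacity 1; by Menger, the answer equals the max flow.
Path Res→Out (+1); total 1.
Path Res→P2→Out (+1); total 2.
Path Res→J6→Out (+1); total 3.
Path Res→J5→Out (+1); total 4.
Path Res→J2→Out (+1); total 5.
No residual Res→Out path; max flow = 5.
Certifying cut of size 5: {J2→Out, J5→Out, Res→J6, Res→Out, Res→P2}.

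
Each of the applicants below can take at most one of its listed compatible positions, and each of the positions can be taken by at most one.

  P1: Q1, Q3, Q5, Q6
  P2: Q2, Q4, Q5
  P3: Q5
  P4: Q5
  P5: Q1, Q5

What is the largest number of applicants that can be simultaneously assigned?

4

Unit-capacity flow: source→left, listed edges, right→sink; max matching = max flow.
Augmenting path P1→Q1 (+1); matched 1.
Augmenting path P2→Q2 (+1); matched 2.
Augmenting path P3→Q5 (+1); matched 3.
Augmenting path P5→Q1→P1→Q3 (+1); matched 4.
No augmenting path remains; maximum matching = 4.
König certificate: {P1, P2, P5, Q5} is a vertex cover of size 4 (every listed pair touches it), so no matching can be larger.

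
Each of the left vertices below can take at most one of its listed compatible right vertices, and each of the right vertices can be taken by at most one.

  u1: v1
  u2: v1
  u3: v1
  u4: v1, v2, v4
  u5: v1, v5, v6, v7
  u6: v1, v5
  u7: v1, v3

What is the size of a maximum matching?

5

Unit-capacity flow: source→left, listed edges, right→sink; max matching = max flow.
Augmenting path u1→v1 (+1); matched 1.
Augmenting path u4→v2 (+1); matched 2.
Augmenting path u5→v5 (+1); matched 3.
Augmenting path u7→v3 (+1); matched 4.
Augmenting path u6→v5→u5→v6 (+1); matched 5.
No augmenting path remains; maximum matching = 5.
König certificate: {u4, u5, u6, u7, v1} is a vertex cover of size 5 (every listed pair touches it), so no matching can be larger.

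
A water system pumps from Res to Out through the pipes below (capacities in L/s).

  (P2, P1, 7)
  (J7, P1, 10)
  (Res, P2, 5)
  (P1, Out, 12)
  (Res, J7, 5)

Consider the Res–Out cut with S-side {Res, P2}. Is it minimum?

No — its capacity is 12, but the minimum cut has capacity 10.

Given cut capacity: 5 + 7 = 12.
Augment Res→J7→P1→Out: bottleneck 5, flow now 5.
Augment Res→P2→P1→Out: bottleneck 5, flow now 10.
No augmenting path remains; maximum flow = 10.
In the residual graph, reachable from Res: {Res}.
Min-cut edges: Res→J7 (5), Res→P2 (5); capacity 5 + 5 = 10.
Cut capacity 12 exceeds the max flow 10, so it is not minimum.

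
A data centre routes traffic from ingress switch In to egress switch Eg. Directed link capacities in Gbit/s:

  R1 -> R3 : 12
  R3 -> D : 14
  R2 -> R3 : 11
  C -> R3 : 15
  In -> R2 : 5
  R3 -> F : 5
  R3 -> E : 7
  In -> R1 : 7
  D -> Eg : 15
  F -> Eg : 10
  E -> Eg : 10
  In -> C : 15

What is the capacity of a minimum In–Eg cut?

26

Augment In→C→R3→F→Eg: bottleneck 5, flow now 5.
Augment In→C→R3→E→Eg: bottleneck 7, flow now 12.
Augment In→C→R3→D→Eg: bottleneck 3, flow now 15.
Augment In→R2→R3→D→Eg: bottleneck 5, flow now 20.
Augment In→R1→R3→D→Eg: bottleneck 6, flow now 26.
No augmenting path remains; maximum flow = 26.
By max-flow min-cut, the minimum cut capacity equals the max flow.
In the residual graph, reachable from In: {In, C, R2, R1, R3}.
Min-cut edges: R3→F (5), R3→E (7), R3→D (14); capacity 5 + 7 + 14 = 26.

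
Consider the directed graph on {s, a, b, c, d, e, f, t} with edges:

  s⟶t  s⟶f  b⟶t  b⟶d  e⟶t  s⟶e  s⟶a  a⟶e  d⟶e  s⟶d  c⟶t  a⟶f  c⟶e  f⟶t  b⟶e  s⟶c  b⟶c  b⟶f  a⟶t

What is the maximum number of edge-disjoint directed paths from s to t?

5

Assign every edge capacity 1; by Menger, the answer equals the max flow.
Path s→t (+1); total 1.
Path s→a→t (+1); total 2.
Path s→c→t (+1); total 3.
Path s→e→t (+1); total 4.
Path s→f→t (+1); total 5.
No residual s→t path; max flow = 5.
Certifying cut of size 5: {e→t, s→a, s→c, s→f, s→t}.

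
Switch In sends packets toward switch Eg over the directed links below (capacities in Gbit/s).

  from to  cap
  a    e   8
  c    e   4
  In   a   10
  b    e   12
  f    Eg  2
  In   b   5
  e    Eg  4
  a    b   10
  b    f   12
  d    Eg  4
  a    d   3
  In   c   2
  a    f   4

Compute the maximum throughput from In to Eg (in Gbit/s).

Augment In→a→d→Eg: bottleneck 3, flow now 3.
Augment In→a→e→Eg: bottleneck 4, flow now 7.
Augment In→a→f→Eg: bottleneck 2, flow now 9.
No augmenting path remains; maximum flow = 9.
In the residual graph, reachable from In: {In, a, b, c, e, f}.
Min-cut edges: a→d (3), e→Eg (4), f→Eg (2); capacity 3 + 4 + 2 = 9.
This cut is saturated, so no flow can exceed 9.

9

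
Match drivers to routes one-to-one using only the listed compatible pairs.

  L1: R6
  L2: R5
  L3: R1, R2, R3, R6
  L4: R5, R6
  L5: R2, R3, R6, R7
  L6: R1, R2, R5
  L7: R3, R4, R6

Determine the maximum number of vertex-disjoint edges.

Unit-capacity flow: source→left, listed edges, right→sink; max matching = max flow.
Augmenting path L1→R6 (+1); matched 1.
Augmenting path L2→R5 (+1); matched 2.
Augmenting path L3→R1 (+1); matched 3.
Augmenting path L5→R2 (+1); matched 4.
Augmenting path L7→R3 (+1); matched 5.
Augmenting path L6→R2→L5→R7 (+1); matched 6.
No augmenting path remains; maximum matching = 6.
König certificate: {L3, L5, L6, L7, R5, R6} is a vertex cover of size 6 (every listed pair touches it), so no matching can be larger.

6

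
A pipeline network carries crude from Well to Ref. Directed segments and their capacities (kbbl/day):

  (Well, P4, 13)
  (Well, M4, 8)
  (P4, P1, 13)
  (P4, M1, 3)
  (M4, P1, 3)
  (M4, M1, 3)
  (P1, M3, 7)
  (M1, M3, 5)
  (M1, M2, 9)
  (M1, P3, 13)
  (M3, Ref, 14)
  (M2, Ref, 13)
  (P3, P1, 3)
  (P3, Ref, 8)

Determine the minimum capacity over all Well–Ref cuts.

Augment Well→P4→P1→M3→Ref: bottleneck 7, flow now 7.
Augment Well→P4→M1→M3→Ref: bottleneck 3, flow now 10.
Augment Well→M4→M1→M3→Ref: bottleneck 2, flow now 12.
Augment Well→M4→M1→M2→Ref: bottleneck 1, flow now 13.
No augmenting path remains; maximum flow = 13.
By max-flow min-cut, the minimum cut capacity equals the max flow.
In the residual graph, reachable from Well: {Well, P4, M4, P1}.
Min-cut edges: P4→M1 (3), M4→M1 (3), P1→M3 (7); capacity 3 + 3 + 7 = 13.

13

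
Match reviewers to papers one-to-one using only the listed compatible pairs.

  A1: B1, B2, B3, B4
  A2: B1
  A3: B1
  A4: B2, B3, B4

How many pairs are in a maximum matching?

Unit-capacity flow: source→left, listed edges, right→sink; max matching = max flow.
Augmenting path A1→B1 (+1); matched 1.
Augmenting path A4→B2 (+1); matched 2.
Augmenting path A2→B1→A1→B3 (+1); matched 3.
No augmenting path remains; maximum matching = 3.
König certificate: {A1, A4, B1} is a vertex cover of size 3 (every listed pair touches it), so no matching can be larger.

3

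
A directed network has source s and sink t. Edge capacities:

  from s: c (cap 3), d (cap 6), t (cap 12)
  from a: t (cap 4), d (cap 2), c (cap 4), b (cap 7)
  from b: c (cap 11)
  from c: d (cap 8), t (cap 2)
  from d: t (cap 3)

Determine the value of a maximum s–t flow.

17

Augment s→t: bottleneck 12, flow now 12.
Augment s→c→t: bottleneck 2, flow now 14.
Augment s→d→t: bottleneck 3, flow now 17.
No augmenting path remains; maximum flow = 17.
In the residual graph, reachable from s: {s, c, d}.
Min-cut edges: s→t (12), c→t (2), d→t (3); capacity 12 + 2 + 3 = 17.
This cut is saturated, so no flow can exceed 17.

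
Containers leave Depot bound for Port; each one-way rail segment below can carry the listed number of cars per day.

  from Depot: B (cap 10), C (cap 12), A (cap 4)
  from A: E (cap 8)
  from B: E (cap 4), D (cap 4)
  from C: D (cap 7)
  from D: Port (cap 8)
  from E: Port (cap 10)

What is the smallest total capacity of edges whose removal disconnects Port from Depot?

Augment Depot→A→E→Port: bottleneck 4, flow now 4.
Augment Depot→B→D→Port: bottleneck 4, flow now 8.
Augment Depot→B→E→Port: bottleneck 4, flow now 12.
Augment Depot→C→D→Port: bottleneck 4, flow now 16.
No augmenting path remains; maximum flow = 16.
By max-flow min-cut, the minimum cut capacity equals the max flow.
In the residual graph, reachable from Depot: {Depot, B, C, D}.
Min-cut edges: Depot→A (4), B→E (4), D→Port (8); capacity 4 + 4 + 8 = 16.

16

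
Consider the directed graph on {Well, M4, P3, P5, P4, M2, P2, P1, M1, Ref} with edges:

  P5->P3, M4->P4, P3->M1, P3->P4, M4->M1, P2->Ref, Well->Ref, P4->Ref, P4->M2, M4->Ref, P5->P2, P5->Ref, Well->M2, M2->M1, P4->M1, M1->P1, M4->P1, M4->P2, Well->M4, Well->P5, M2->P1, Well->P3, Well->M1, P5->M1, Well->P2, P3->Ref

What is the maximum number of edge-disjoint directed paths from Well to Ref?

5

Assign every edge capacity 1; by Menger, the answer equals the max flow.
Path Well→Ref (+1); total 1.
Path Well→M4→Ref (+1); total 2.
Path Well→P3→Ref (+1); total 3.
Path Well→P5→Ref (+1); total 4.
Path Well→P2→Ref (+1); total 5.
No residual Well→Ref path; max flow = 5.
Certifying cut of size 5: {Well→M4, Well→P2, Well→P3, Well→P5, Well→Ref}.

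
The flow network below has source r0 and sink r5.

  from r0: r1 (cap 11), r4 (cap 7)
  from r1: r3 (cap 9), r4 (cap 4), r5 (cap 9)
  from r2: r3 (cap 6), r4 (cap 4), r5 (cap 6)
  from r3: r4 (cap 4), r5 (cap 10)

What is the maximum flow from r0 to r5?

Augment r0→r1→r5: bottleneck 9, flow now 9.
Augment r0→r1→r3→r5: bottleneck 2, flow now 11.
No augmenting path remains; maximum flow = 11.
In the residual graph, reachable from r0: {r0, r4}.
Min-cut edges: r0→r1 (11); capacity 11 = 11.
This cut is saturated, so no flow can exceed 11.

11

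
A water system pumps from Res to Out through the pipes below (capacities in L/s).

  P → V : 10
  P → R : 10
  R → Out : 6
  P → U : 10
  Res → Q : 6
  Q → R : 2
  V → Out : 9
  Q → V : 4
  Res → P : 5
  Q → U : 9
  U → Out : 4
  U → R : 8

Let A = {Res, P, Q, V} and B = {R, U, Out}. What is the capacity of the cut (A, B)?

40

Edges leaving {Res, P, Q, V}: P→R (10), P→U (10), Q→R (2), Q→U (9), V→Out (9).
Cut capacity = 10 + 10 + 2 + 9 + 9 = 40.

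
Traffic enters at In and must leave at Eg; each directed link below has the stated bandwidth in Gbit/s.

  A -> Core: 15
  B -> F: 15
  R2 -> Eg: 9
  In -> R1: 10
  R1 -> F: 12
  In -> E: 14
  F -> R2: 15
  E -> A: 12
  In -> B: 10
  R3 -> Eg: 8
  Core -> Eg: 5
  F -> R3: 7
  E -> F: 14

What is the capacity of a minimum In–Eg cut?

Augment In→R1→F→R3→Eg: bottleneck 7, flow now 7.
Augment In→R1→F→R2→Eg: bottleneck 3, flow now 10.
Augment In→E→A→Core→Eg: bottleneck 5, flow now 15.
Augment In→E→F→R2→Eg: bottleneck 6, flow now 21.
No augmenting path remains; maximum flow = 21.
By max-flow min-cut, the minimum cut capacity equals the max flow.
In the residual graph, reachable from In: {In, R1, E, B, A, F, R2, Core}.
Min-cut edges: F→R3 (7), R2→Eg (9), Core→Eg (5); capacity 7 + 9 + 5 = 21.

21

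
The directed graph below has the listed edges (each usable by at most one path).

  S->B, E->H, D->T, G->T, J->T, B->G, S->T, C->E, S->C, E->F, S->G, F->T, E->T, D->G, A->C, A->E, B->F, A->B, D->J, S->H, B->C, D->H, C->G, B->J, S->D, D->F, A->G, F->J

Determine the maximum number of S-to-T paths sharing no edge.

5

Assign every edge capacity 1; by Menger, the answer equals the max flow.
Path S→T (+1); total 1.
Path S→D→T (+1); total 2.
Path S→G→T (+1); total 3.
Path S→B→F→T (+1); total 4.
Path S→C→E→T (+1); total 5.
No residual S→T path; max flow = 5.
Certifying cut of size 5: {S→B, S→C, S→D, S→G, S→T}.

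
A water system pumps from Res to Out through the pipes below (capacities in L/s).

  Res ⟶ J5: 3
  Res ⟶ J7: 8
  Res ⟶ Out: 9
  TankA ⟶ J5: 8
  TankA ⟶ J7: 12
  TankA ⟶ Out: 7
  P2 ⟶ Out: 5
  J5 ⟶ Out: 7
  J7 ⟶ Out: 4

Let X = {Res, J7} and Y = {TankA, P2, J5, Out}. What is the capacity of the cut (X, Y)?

16

Edges leaving {Res, J7}: Res→J5 (3), Res→Out (9), J7→Out (4).
Cut capacity = 3 + 9 + 4 = 16.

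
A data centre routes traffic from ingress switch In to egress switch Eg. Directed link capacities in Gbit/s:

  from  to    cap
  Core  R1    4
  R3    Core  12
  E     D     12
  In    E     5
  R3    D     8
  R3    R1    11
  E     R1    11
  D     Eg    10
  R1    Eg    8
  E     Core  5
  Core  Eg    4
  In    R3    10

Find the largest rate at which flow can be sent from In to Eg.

Augment In→E→D→Eg: bottleneck 5, flow now 5.
Augment In→R3→D→Eg: bottleneck 5, flow now 10.
Augment In→R3→Core→Eg: bottleneck 4, flow now 14.
Augment In→R3→R1→Eg: bottleneck 1, flow now 15.
No augmenting path remains; maximum flow = 15.
In the residual graph, reachable from In: {In}.
Min-cut edges: In→E (5), In→R3 (10); capacity 5 + 10 = 15.
This cut is saturated, so no flow can exceed 15.

15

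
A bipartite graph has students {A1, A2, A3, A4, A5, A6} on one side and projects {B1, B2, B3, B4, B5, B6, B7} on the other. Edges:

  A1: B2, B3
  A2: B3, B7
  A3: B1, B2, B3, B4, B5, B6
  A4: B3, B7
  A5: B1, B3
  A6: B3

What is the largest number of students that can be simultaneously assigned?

Unit-capacity flow: source→left, listed edges, right→sink; max matching = max flow.
Augmenting path A1→B2 (+1); matched 1.
Augmenting path A2→B3 (+1); matched 2.
Augmenting path A3→B1 (+1); matched 3.
Augmenting path A4→B7 (+1); matched 4.
Augmenting path A5→B1→A3→B4 (+1); matched 5.
No augmenting path remains; maximum matching = 5.
König certificate: {A1, A3, A5, B3, B7} is a vertex cover of size 5 (every listed pair touches it), so no matching can be larger.

5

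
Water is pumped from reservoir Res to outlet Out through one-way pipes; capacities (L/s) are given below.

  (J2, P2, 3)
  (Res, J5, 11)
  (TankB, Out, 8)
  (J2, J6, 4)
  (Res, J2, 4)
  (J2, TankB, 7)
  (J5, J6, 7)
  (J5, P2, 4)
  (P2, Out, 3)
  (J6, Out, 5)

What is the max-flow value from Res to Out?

Augment Res→J5→J6→Out: bottleneck 5, flow now 5.
Augment Res→J5→P2→Out: bottleneck 3, flow now 8.
Augment Res→J2→TankB→Out: bottleneck 4, flow now 12.
No augmenting path remains; maximum flow = 12.
In the residual graph, reachable from Res: {Res, J5, J6, P2}.
Min-cut edges: Res→J2 (4), J6→Out (5), P2→Out (3); capacity 4 + 5 + 3 = 12.
This cut is saturated, so no flow can exceed 12.

12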